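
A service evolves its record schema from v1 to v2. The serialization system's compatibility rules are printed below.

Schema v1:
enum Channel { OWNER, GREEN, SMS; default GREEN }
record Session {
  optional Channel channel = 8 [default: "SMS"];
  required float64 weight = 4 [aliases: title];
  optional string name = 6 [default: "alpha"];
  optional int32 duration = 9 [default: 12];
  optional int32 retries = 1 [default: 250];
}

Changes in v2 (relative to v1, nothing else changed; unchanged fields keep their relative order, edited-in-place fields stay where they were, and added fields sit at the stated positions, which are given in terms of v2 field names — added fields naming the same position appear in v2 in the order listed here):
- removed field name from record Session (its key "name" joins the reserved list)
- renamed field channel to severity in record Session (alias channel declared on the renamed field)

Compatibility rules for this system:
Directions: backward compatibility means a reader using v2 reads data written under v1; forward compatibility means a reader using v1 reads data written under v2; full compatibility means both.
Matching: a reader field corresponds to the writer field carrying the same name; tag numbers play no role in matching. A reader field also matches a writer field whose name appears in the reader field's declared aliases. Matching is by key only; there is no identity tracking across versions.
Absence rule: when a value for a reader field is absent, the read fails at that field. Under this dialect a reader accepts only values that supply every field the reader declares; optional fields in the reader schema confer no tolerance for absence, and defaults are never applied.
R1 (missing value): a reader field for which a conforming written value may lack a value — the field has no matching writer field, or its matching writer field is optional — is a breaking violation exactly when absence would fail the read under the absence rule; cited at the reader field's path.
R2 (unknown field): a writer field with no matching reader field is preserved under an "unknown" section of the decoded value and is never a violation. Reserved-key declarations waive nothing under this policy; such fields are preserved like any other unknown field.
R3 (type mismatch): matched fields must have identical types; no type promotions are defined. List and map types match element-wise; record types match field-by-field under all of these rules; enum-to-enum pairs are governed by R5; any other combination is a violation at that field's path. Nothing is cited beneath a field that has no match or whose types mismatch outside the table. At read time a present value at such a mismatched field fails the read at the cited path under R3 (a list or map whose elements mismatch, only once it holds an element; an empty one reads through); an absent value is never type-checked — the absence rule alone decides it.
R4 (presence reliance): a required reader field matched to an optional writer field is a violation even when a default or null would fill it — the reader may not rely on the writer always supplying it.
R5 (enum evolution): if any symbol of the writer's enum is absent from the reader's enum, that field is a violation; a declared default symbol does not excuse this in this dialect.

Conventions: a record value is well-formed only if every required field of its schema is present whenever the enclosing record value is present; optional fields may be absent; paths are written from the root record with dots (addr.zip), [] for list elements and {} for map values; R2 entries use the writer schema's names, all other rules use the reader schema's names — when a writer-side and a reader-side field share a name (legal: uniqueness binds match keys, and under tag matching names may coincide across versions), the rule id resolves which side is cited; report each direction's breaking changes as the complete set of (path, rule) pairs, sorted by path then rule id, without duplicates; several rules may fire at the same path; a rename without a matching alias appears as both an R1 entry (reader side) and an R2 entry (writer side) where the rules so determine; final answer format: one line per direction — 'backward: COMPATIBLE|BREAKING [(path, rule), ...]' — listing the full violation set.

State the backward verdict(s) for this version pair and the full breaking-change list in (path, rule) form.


each type pair in Session: writer, then reader
backward for Session (reader v2, writer v1):
  severity: paired with writer channel (Channel -> Channel; writer optional)
  weight: paired with writer weight (float64 -> float64; writer required)
  duration: paired with writer duration (int32 -> int32; writer optional)
  retries: paired with writer retries (int32 -> int32; writer optional)
  writer name: unknown to reader
  rule R1 violated at duration
  rule R1 violated at retries
  rule R1 violated at severity
  => 3 violation(s): backward is BREAKING for Session

backward: BREAKING [(duration, R1), (retries, R1), (severity, R1)]


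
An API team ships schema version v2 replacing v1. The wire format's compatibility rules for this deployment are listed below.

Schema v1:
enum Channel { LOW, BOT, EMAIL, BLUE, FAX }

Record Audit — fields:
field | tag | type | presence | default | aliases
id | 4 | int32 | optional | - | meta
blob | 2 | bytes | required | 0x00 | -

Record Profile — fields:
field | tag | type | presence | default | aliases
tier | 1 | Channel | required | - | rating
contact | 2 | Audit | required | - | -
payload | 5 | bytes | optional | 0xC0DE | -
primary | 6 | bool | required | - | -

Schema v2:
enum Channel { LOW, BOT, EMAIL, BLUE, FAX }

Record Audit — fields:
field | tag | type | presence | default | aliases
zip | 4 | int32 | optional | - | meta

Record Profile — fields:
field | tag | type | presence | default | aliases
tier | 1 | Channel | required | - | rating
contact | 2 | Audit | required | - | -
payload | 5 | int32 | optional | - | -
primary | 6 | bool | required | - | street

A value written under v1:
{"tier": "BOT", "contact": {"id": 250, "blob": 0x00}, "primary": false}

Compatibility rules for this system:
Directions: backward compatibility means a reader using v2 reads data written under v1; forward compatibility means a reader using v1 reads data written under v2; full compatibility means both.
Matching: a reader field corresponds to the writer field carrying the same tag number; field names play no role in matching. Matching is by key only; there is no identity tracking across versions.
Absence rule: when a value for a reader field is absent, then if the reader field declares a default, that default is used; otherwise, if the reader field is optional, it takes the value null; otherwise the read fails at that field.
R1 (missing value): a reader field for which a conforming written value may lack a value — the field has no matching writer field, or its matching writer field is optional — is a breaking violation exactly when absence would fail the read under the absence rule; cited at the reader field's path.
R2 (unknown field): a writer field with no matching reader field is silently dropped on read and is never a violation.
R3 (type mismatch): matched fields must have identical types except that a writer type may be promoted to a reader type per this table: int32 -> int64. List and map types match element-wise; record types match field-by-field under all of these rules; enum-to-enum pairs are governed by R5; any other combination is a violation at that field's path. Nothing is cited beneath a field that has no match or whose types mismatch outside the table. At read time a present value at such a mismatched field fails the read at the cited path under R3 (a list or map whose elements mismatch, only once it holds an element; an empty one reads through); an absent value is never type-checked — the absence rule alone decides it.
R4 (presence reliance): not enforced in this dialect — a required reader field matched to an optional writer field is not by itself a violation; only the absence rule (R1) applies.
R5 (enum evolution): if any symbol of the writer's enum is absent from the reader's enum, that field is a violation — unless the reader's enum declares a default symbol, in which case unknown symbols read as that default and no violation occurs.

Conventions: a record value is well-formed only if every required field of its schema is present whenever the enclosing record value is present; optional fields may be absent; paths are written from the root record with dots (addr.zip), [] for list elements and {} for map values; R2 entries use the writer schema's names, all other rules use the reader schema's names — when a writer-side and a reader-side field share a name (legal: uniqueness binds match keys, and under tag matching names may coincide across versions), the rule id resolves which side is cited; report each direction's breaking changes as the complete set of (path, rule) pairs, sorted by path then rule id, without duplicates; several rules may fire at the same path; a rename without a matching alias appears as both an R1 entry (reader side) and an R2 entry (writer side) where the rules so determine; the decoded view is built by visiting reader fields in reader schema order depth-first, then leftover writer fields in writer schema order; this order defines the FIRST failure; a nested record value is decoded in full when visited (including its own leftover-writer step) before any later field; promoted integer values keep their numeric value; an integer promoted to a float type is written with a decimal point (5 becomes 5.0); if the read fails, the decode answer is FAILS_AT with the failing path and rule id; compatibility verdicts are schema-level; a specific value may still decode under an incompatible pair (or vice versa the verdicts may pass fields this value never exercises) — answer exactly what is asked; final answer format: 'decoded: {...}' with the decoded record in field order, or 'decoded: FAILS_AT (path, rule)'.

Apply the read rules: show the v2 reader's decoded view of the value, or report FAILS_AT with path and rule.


decoded: {"tier": "BOT", "contact": {"zip": 250}, "payload": null, "primary": false}

the writer's type comes first in each Profile pair
decode (reader v2):
  tier := "BOT"
  contact.zip := 250 (from writer id)
  writer contact.blob: unknown -> dropped
  payload := null (absent, optional -> null)
  primary := false
  => decoded: {"tier": "BOT", "contact": {"zip": 250}, "payload": null, "primary": false}


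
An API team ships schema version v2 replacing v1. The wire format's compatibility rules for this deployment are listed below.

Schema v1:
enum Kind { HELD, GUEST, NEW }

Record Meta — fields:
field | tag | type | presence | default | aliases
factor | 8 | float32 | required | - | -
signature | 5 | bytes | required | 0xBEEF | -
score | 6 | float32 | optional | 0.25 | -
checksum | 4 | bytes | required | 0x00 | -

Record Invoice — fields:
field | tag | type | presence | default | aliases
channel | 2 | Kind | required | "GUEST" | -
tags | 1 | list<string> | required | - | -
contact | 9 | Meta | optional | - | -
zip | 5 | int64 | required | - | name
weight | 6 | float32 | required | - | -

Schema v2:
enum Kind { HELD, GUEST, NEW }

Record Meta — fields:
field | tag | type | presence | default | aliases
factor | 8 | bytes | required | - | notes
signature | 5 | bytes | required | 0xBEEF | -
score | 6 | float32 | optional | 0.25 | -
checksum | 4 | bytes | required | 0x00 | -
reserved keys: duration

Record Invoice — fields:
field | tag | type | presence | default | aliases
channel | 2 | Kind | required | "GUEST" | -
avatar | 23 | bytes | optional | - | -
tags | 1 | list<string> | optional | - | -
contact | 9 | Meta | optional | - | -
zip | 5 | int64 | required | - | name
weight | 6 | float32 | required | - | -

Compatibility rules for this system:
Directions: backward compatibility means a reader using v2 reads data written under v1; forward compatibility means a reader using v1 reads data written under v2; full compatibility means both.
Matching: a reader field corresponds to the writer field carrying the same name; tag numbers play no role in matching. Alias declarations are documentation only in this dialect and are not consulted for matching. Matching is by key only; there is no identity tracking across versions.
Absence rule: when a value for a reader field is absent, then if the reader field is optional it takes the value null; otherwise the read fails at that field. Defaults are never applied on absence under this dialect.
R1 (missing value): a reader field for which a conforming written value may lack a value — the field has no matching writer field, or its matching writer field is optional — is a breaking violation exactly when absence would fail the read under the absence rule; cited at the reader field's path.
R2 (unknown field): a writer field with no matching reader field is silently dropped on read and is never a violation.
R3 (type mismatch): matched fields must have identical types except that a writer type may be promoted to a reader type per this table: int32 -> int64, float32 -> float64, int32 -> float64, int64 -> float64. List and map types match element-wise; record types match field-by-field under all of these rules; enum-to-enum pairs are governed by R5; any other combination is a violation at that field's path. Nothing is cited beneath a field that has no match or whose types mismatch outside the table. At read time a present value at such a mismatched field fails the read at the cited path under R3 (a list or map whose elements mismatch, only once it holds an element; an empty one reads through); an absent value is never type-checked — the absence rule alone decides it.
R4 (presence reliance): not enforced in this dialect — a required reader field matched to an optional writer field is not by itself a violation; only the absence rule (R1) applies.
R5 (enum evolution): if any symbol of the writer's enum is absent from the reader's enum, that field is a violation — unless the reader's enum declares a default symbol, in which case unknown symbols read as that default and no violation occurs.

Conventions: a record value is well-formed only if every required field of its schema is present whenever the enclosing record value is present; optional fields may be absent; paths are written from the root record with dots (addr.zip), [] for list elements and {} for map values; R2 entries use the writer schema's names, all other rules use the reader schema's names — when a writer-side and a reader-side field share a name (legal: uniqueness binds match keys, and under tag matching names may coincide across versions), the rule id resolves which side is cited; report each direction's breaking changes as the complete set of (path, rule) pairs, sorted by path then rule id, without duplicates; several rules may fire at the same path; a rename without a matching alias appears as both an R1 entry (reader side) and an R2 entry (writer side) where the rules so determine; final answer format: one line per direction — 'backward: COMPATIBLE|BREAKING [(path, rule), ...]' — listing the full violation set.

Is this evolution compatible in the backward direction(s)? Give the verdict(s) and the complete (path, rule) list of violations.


backward: BREAKING [(contact.factor, R3)]

arrows below run writer -> reader for Invoice
checking backward for Invoice: reader v2 against writer v1:
  Kind -> Kind, writer required: channel aligns to channel
  avatar: no writer match
  list<string> -> list<string>, writer required: tags aligns to tags
  Meta -> Meta, writer optional: contact aligns to contact
  int64 -> int64, writer required: zip aligns to zip
  float32 -> float32, writer required: weight aligns to weight
  float32 -> bytes, writer required: contact.factor aligns to contact.factor
  bytes -> bytes, writer required: contact.signature aligns to contact.signature
  float32 -> float32, writer optional: contact.score aligns to contact.score
  bytes -> bytes, writer required: contact.checksum aligns to contact.checksum
  breaking: (contact.factor, R3)
  => backward verdict for Invoice: BREAKING, 1 violation(s)
diffs on Invoice not affecting the asked answer:
  added field avatar to record Invoice: optional bytes, tag 23 (in v2 it sits immediately before tags) -> fires no rule on Invoice, leaving the asked answer as it is
  field tags in record Invoice: required changed to optional -> fires only in the forward direction of Invoice, which is not asked here


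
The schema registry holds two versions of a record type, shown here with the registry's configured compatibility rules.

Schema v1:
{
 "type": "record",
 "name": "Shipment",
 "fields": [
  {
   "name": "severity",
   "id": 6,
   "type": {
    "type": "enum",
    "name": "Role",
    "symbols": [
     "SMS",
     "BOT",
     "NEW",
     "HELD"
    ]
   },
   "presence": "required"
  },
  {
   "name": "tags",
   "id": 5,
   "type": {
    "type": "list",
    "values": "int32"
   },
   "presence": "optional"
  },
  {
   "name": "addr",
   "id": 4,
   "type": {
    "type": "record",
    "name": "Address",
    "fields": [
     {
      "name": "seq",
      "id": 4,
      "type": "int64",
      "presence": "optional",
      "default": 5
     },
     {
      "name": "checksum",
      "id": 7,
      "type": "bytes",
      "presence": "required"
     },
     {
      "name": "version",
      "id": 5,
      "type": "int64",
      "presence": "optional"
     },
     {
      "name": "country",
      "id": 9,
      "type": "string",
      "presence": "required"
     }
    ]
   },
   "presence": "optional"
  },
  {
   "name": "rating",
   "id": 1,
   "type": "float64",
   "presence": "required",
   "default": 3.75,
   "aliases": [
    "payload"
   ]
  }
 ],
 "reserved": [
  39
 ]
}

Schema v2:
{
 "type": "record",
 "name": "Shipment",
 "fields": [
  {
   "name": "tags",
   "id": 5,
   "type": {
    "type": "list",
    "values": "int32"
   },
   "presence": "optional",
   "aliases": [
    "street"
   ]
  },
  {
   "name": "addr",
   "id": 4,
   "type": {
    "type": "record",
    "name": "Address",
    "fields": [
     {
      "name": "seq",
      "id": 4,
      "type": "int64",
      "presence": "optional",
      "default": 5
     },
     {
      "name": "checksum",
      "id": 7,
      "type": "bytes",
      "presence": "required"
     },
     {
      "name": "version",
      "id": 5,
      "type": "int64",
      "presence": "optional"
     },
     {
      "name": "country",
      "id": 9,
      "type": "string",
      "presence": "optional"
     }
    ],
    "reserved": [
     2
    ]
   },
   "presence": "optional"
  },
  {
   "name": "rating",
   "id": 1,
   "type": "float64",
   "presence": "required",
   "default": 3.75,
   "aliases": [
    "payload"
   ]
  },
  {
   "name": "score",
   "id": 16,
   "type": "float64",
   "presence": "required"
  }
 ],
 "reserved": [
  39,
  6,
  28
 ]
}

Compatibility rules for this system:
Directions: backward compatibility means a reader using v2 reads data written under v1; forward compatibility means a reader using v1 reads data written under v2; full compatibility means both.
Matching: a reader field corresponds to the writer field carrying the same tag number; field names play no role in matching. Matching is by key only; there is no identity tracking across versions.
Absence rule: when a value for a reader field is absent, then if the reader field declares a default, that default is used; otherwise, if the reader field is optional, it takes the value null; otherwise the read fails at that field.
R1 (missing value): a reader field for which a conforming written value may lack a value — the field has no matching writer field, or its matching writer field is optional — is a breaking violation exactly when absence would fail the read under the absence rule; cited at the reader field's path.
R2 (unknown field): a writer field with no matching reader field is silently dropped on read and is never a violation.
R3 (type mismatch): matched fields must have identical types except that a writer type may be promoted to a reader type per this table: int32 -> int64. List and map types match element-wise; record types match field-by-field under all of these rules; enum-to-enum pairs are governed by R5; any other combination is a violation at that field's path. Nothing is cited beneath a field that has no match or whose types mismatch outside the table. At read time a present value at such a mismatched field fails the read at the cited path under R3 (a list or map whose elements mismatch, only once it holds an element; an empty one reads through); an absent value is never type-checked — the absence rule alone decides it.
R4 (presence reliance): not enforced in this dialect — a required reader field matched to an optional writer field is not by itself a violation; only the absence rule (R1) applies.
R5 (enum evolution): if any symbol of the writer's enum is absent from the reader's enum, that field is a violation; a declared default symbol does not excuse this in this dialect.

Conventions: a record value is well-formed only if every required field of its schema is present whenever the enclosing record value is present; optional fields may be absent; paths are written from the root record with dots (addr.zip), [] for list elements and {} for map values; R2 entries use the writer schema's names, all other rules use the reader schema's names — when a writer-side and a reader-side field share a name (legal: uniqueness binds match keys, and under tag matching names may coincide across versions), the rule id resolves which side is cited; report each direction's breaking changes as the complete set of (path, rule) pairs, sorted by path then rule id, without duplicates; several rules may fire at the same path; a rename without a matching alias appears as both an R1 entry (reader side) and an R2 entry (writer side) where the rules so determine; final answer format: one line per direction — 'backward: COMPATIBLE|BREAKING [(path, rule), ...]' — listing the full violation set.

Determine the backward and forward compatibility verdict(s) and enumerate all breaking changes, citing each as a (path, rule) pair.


backward: BREAKING [(score, R1)]; forward: BREAKING [(addr.country, R1), (severity, R1)]

arrows below run writer -> reader for Shipment
checking backward for Shipment: reader v2 against writer v1:
  list<int32> -> list<int32>, writer optional: tags aligns to tags
  Address -> Address, writer optional: addr aligns to addr
  float64 -> float64, writer required: rating aligns to rating
  score: no writer-side match
  writer severity: unknown to reader
  int64 -> int64, writer optional: addr.seq aligns to addr.seq
  bytes -> bytes, writer required: addr.checksum aligns to addr.checksum
  int64 -> int64, writer optional: addr.version aligns to addr.version
  string -> string, writer required: addr.country aligns to addr.country
  rule R1 violated at score
  backward on Shipment therefore BREAKING (1)
checking forward for Shipment: reader v1 against writer v2:
  severity: no writer-side match
  list<int32> -> list<int32>, writer optional: tags aligns to tags
  Address -> Address, writer optional: addr aligns to addr
  float64 -> float64, writer required: rating aligns to rating
  writer score: unknown to reader
  int64 -> int64, writer optional: addr.seq aligns to addr.seq
  bytes -> bytes, writer required: addr.checksum aligns to addr.checksum
  int64 -> int64, writer optional: addr.version aligns to addr.version
  string -> string, writer optional: addr.country aligns to addr.country
  rule R1 violated at addr.country
  rule R1 violated at severity
  forward on Shipment therefore BREAKING (2)


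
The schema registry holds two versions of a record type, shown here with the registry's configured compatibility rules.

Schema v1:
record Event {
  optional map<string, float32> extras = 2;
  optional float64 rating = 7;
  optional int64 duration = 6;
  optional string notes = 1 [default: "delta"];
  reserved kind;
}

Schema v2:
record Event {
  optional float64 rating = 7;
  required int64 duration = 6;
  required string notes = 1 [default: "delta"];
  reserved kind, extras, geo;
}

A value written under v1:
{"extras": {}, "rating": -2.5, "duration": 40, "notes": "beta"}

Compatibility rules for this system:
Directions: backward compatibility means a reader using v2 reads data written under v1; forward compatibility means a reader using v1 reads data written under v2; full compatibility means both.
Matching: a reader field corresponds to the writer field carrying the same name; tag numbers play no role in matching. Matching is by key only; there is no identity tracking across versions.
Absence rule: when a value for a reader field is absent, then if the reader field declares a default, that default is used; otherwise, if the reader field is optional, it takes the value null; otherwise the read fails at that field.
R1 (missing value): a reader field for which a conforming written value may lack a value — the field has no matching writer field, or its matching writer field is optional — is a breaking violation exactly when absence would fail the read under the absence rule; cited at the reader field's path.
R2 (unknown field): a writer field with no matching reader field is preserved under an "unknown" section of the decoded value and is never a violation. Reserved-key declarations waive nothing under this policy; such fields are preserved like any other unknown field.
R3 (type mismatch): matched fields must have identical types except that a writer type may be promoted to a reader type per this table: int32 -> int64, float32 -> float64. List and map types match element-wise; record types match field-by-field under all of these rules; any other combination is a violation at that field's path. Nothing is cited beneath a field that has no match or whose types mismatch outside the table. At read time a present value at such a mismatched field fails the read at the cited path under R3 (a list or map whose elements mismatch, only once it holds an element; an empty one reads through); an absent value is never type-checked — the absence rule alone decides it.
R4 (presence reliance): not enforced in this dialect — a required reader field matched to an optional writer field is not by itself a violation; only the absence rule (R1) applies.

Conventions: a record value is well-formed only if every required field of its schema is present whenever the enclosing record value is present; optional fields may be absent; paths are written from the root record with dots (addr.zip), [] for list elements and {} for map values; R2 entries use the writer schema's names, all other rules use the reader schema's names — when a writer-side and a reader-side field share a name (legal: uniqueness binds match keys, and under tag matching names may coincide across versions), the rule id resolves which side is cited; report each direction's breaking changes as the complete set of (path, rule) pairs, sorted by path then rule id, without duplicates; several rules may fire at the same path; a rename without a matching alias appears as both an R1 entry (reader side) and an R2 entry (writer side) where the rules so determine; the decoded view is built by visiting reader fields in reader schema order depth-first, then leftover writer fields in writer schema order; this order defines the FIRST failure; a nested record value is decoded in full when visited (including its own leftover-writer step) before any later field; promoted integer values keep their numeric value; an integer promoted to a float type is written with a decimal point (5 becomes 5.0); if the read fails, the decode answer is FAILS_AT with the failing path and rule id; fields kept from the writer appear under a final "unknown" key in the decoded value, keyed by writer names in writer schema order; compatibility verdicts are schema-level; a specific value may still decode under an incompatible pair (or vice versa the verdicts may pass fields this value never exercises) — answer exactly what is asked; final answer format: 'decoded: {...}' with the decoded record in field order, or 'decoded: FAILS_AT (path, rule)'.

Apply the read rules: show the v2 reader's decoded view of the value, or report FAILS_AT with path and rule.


decoded: {"rating": -2.5, "duration": 40, "notes": "beta", "unknown": {"extras": {}}}

in Event below, arrows point writer -> reader
decode walk for Event under reader schema v2:
  rating := -2.5
  duration := 40
  notes := "beta"
  writer extras: kept under "unknown"
  => decoded: {"rating": -2.5, "duration": 40, "notes": "beta", "unknown": {"extras": {}}}
ruling out the remaining Event differences:
  field duration in record Event: optional changed to required -> changes Event's schema-level verdicts only — the decode of this value is the same
  field notes in record Event: optional changed to required -> no rule fires on it and the decoded Event view is identical with or without it


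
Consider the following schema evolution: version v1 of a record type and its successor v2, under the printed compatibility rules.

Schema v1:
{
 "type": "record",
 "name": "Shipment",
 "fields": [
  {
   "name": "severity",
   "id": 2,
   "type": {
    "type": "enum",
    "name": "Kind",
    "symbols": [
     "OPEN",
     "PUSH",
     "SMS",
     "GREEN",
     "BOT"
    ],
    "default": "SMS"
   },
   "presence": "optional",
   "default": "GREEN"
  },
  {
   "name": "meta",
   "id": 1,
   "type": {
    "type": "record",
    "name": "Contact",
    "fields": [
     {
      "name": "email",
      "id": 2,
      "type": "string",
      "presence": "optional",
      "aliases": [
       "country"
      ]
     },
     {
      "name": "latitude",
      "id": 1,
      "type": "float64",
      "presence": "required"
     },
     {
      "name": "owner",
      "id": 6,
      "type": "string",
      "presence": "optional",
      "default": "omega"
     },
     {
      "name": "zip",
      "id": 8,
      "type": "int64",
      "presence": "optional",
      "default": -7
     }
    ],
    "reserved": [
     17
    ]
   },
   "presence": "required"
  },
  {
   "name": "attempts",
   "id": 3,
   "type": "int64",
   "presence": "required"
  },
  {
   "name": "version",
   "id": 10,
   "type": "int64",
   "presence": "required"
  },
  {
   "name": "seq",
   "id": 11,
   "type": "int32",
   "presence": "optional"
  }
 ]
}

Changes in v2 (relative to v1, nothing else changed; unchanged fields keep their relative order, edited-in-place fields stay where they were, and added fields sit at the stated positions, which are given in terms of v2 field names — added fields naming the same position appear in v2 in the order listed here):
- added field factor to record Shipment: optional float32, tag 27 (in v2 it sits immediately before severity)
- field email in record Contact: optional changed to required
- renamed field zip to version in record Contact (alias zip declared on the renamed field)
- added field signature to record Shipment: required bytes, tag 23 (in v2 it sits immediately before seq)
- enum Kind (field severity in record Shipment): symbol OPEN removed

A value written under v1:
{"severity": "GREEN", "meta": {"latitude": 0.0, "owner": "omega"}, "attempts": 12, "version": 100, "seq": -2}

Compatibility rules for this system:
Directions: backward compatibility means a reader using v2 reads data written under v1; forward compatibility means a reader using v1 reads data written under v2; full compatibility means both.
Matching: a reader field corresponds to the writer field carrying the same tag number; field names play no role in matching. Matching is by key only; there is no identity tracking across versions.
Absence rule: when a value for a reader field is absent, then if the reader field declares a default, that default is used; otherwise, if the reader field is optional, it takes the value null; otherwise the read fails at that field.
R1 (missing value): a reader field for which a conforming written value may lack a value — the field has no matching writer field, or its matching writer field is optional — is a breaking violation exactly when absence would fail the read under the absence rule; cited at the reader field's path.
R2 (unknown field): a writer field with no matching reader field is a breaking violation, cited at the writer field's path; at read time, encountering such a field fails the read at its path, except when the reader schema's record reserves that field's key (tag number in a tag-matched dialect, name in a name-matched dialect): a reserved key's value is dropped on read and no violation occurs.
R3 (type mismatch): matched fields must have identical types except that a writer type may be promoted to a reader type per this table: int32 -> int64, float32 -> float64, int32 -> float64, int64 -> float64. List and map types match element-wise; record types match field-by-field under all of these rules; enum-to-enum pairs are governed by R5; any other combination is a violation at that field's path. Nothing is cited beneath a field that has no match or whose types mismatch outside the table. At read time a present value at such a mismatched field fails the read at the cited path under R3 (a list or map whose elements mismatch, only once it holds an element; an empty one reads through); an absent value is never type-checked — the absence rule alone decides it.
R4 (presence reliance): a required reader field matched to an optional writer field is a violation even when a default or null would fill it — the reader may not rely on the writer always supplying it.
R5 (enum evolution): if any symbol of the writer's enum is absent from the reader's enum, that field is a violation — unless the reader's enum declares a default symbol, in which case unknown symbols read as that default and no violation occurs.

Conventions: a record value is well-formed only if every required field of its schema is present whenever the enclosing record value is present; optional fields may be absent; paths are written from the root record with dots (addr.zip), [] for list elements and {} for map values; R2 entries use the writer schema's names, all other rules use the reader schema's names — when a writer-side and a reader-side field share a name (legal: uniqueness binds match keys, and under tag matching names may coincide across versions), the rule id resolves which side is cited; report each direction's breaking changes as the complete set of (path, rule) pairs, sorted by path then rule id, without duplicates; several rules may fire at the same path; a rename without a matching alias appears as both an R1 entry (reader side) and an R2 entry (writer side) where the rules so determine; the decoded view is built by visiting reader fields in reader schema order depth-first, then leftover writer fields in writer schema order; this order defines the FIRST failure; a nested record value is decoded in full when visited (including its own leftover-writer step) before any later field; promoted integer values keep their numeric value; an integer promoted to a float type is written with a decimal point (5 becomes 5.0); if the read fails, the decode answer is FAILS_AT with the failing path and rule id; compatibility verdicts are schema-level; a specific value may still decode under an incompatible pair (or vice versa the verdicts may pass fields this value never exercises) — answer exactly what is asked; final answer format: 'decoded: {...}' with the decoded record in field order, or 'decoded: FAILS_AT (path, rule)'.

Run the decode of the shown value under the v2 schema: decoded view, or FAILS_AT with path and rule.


arrows below run writer -> reader for Shipment
decoding the Shipment value with the v2 reader:
  factor := null (not supplied -> null)
  severity := "GREEN"
  read fails at meta.email under R1 (no fill)
  => FAILS_AT (meta.email, R1)
checking off the Shipment differences that do not matter here:
  added field signature to record Shipment: required bytes, tag 23 (in v2 it sits immediately before seq) -> shifts the Shipment verdicts, not this decode
  renamed field zip to version in record Contact (alias zip declared on the renamed field) -> triggers nothing under the printed rules; the Shipment answer is the same either way
  added field factor to record Shipment: optional float32, tag 27 (in v2 it sits immediately before severity) -> shifts the Shipment verdicts, not this decode
  enum Kind (field severity in record Shipment): symbol OPEN removed -> triggers nothing under the printed rules; the Shipment answer is the same either way

decoded: FAILS_AT (meta.email, R1)


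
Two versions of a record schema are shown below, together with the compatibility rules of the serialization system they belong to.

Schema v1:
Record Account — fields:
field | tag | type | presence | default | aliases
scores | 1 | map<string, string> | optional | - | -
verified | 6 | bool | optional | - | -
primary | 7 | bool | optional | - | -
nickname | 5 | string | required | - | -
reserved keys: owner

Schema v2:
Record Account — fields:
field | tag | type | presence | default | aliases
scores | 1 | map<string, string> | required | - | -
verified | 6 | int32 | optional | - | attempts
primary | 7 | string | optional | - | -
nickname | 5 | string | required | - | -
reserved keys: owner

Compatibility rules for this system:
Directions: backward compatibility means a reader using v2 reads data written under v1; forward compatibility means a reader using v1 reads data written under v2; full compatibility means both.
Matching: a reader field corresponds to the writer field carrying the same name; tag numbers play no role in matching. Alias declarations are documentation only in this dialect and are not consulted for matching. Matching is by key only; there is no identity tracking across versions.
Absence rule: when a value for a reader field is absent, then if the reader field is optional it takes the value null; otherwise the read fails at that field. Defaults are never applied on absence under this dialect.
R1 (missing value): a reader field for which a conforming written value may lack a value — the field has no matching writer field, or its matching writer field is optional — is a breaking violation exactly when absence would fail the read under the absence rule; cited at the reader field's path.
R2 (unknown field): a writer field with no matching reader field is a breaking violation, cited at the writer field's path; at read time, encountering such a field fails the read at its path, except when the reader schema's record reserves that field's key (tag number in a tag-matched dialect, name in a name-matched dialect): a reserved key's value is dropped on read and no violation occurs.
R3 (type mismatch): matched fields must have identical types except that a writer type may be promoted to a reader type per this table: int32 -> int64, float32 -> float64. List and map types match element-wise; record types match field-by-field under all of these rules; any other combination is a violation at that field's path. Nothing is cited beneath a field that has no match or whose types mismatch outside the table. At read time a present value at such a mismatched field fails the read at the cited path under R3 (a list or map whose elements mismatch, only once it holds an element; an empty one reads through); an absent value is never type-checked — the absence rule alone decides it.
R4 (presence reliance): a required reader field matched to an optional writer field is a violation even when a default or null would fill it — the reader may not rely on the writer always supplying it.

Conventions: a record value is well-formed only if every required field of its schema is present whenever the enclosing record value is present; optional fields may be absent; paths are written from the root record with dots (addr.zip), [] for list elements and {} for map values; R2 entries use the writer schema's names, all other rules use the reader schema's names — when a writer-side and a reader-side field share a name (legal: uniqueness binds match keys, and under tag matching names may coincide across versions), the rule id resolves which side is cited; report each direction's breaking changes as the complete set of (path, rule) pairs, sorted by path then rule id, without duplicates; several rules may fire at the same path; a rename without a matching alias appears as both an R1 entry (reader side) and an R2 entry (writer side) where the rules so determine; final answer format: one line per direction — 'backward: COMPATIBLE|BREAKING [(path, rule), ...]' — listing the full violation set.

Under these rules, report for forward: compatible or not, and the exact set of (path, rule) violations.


arrows below run writer -> reader for Account
forward for Account (reader v1, writer v2):
  map<string, string> -> map<string, string>, writer required: scores aligns to scores
  int32 -> bool, writer optional: verified aligns to verified
  string -> bool, writer optional: primary aligns to primary
  string -> string, writer required: nickname aligns to nickname
  breaking: (primary, R3)
  breaking: (verified, R3)
  => 2 violation(s): forward is BREAKING for Account
the other Account changes do not affect what is asked:
  field scores in record Account: optional changed to required -> matters only for Account's backward compatibility — outside the asked direction

forward: BREAKING [(primary, R3), (verified, R3)]
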